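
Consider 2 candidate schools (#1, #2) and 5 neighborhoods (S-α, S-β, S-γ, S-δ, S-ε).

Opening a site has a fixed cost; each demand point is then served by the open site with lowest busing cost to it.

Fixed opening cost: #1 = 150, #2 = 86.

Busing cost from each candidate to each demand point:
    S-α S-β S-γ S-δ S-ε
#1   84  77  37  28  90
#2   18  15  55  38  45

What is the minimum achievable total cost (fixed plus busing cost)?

257

Open {#2}: assign each demand point to its cheapest open site.
  S-α→#2 18, S-β→#2 15, S-γ→#2 55, S-δ→#2 38, S-ε→#2 45
  busing cost 171, fixed 86 → total 257.
Compare {#1, #2}: busing cost 143 + fixed 236 = 379.
Compare {#1}: busing cost 316 + fixed 150 = 466.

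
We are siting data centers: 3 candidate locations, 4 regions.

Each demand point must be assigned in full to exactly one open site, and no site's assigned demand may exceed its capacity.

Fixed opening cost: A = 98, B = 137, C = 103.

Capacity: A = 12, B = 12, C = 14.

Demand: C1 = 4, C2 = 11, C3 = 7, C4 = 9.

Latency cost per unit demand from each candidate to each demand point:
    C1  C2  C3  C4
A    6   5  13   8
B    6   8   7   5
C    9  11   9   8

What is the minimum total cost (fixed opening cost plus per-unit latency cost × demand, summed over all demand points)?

537

Open {A, B, C}; cheapest assignment that respects the capacities:
  A (cap 12, load 11): C2 — cost 11×5 = 55
  B (cap 12, load 9): C4 — cost 9×5 = 45
  C (cap 14, load 11): C1, C3 — cost 4×9 + 7×9 = 99
  Shipping 199, fixed 338 → total 537.
  Any other capacity-feasible assignment to {A, B, C} ships for at least 199.
Total demand is 31 and no other set of sites has combined capacity ≥ 31, so {A, B, C} is the only feasible choice of open sites. Minimum: 537.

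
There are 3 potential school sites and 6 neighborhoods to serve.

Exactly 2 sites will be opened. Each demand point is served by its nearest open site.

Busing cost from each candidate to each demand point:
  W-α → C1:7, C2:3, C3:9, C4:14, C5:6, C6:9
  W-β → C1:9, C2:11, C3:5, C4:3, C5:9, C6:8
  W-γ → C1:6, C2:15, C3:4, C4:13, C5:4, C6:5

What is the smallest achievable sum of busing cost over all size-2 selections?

Open {W-α, W-β}.
  C1→W-α 7, C2→W-α 3, C3→W-β 5, C4→W-β 3, C5→W-α 6, C6→W-β 8  ⇒ total 32.
Compare {W-β, W-γ}: total 33.
Compare {W-α, W-γ}: total 35.

32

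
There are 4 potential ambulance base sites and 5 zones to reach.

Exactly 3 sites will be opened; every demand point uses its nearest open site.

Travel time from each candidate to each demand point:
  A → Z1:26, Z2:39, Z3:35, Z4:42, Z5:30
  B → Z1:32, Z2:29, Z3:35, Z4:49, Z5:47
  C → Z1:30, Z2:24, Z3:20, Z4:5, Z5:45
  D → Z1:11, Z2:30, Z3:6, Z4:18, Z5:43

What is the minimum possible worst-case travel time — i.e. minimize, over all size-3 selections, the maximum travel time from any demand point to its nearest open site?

30

Open {A, B, C}.
  Farthest demand point is Z5 at travel time 30 (to A); all others are ≤ 30.
With {A, B, D} the worst case is 30.
With {A, C, D} the worst case is 30.
No size-3 selection achieves below 30.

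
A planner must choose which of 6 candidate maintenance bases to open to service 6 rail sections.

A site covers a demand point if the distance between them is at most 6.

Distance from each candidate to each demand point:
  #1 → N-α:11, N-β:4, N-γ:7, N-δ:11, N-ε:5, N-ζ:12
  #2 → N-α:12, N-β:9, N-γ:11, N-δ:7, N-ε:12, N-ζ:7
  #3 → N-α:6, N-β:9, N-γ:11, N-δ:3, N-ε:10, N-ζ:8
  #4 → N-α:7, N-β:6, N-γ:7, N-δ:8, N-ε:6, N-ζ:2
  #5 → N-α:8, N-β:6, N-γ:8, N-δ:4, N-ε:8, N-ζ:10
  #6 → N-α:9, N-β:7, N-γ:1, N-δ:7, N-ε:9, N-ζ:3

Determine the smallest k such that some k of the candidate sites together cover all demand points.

3

Coverage sets (demand points within 6 of each site):
  #1: {N-β, N-ε}
  #2: {}
  #3: {N-α, N-δ}
  #4: {N-β, N-ε, N-ζ}
  #5: {N-β, N-δ}
  #6: {N-γ, N-ζ}
No 2 sites suffice: every size-2 union leaves at least one demand point uncovered.
But {#1, #3, #6} covers everything, so the minimum is 3.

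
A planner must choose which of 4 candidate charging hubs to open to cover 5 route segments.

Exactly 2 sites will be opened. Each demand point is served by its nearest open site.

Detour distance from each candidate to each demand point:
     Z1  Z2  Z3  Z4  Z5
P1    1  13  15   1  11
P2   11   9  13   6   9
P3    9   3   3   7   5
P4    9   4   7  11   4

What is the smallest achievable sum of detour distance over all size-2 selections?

13

Open {P1, P3}.
  Z1→P1 1, Z2→P3 3, Z3→P3 3, Z4→P1 1, Z5→P3 5  ⇒ total 13.
Compare {P1, P4}: total 17.
Compare {P2, P3}: total 26.
No size-2 selection does better; minimum is 13.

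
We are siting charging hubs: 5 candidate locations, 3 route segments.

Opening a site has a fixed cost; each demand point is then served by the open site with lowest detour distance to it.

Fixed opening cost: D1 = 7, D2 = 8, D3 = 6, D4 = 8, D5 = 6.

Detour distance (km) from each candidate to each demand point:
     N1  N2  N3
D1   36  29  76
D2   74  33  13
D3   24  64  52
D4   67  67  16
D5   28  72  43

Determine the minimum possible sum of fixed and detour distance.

Open {D2, D3}: assign each demand point to its cheapest open site.
  N1→D3 24, N2→D2 33, N3→D2 13
  detour distance 70, fixed 14 → total 84.
Compare {D1, D2, D3}: detour distance 66 + fixed 21 = 87.
Compare {D2, D5}: detour distance 74 + fixed 14 = 88.
Compare {D1, D3, D4}: detour distance 69 + fixed 21 = 90.
All other subsets cost ≥ 87. Minimum total cost: 84.

84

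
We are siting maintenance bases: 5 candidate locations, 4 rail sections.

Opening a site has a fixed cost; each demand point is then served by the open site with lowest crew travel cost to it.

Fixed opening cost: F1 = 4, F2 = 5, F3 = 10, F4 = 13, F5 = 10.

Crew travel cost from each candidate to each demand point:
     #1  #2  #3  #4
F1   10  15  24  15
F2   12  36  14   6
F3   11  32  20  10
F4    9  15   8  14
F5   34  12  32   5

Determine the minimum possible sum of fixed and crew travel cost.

Open {F1, F2}: assign each demand point to its cheapest open site.
  #1→F1 10, #2→F1 15, #3→F2 14, #4→F2 6
  crew travel cost 45, fixed 9 → total 54.
Compare {F2, F4}: crew travel cost 38 + fixed 18 = 56.
Compare {F4, F5}: crew travel cost 34 + fixed 23 = 57.
Compare {F2, F5}: crew travel cost 43 + fixed 15 = 58.
All other subsets cost ≥ 56. Minimum total cost: 54.

54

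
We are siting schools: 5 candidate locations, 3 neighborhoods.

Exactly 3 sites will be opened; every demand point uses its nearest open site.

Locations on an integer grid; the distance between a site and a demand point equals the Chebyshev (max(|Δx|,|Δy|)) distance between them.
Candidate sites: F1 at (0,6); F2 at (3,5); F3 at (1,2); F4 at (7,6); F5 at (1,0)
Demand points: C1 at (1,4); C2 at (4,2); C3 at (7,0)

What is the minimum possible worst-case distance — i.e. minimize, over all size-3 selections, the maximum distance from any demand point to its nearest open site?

Open {F1, F2, F3}.
  Farthest demand point is C3 at distance 5 (to F2); all others are ≤ 5.
With {F1, F2, F4} the worst case is 5.
With {F1, F2, F5} the worst case is 5.
No size-3 selection achieves below 5.

5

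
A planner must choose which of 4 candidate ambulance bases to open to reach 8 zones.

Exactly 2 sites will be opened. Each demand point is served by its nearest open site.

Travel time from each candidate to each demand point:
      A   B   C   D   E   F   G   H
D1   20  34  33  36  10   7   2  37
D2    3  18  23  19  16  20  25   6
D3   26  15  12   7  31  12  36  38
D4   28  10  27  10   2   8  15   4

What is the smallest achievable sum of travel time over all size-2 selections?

75

Open {D2, D4}.
  A→D2 3, B→D4 10, C→D2 23, D→D4 10, E→D4 2, F→D4 8, G→D4 15, H→D4 4  ⇒ total 75.
Compare {D1, D4}: total 82.
Compare {D3, D4}: total 84.
No size-2 selection does better; minimum is 75.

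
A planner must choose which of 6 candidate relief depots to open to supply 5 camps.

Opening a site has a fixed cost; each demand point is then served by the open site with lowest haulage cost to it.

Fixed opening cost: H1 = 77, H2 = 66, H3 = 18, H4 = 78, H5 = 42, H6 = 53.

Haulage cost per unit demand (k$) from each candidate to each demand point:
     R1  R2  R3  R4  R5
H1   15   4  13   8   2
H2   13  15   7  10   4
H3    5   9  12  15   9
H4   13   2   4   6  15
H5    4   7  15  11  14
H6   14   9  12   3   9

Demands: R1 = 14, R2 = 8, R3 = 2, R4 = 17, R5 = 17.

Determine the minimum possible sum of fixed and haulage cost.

359

Open {H1, H3, H6}: assign each demand point to its cheapest open site.
  R1→H3 14×5=70, R2→H1 8×4=32, R3→H3 2×12=24, R4→H6 17×3=51, R5→H1 17×2=34
  haulage cost 211, fixed 148 → total 359.
Compare {H1, H5, H6}: haulage cost 197 + fixed 172 = 369.
Compare {H1, H3, H5, H6}: haulage cost 197 + fixed 190 = 387.
Compare {H1, H3}: haulage cost 296 + fixed 95 = 391.
All other subsets cost ≥ 369. Minimum total cost: 359.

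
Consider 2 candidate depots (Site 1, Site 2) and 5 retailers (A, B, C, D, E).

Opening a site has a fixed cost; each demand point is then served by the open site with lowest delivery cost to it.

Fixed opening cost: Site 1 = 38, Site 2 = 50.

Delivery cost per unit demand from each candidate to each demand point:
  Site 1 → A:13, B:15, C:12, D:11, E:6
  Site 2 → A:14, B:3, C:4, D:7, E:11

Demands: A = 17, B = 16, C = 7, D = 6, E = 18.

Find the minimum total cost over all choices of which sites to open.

535

Open {Site 1, Site 2}: assign each demand point to its cheapest open site.
  A→Site 1 17×13=221, B→Site 2 16×3=48, C→Site 2 7×4=28, D→Site 2 6×7=42, E→Site 1 18×6=108
  delivery cost 447, fixed 88 → total 535.
Compare {Site 2}: delivery cost 554 + fixed 50 = 604.
Compare {Site 1}: delivery cost 719 + fixed 38 = 757.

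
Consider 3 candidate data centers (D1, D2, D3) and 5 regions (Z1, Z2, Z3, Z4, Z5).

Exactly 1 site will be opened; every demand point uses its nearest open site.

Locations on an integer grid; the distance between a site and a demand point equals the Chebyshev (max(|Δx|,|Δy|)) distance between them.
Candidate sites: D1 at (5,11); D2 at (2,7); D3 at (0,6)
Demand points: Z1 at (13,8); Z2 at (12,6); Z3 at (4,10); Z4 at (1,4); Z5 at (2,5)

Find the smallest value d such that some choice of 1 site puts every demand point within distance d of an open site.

8

Open {D1}.
  Farthest demand point is Z1 at distance 8 (to D1); all others are ≤ 8.
With {D2} the worst case is 11.
With {D3} the worst case is 13.
No size-1 selection achieves below 8.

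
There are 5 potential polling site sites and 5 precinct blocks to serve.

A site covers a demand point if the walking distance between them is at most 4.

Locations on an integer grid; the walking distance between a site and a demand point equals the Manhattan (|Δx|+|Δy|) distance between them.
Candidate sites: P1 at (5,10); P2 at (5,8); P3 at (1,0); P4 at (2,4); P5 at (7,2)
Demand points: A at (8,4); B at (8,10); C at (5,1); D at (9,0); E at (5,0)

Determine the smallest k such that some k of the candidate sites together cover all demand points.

2

Coverage sets (demand points within 4 of each site):
  P1: {B}
  P2: {}
  P3: {E}
  P4: {}
  P5: {A, C, D, E}
No single site covers all 5 demand points.
But {P1, P5} covers everything, so the minimum is 2.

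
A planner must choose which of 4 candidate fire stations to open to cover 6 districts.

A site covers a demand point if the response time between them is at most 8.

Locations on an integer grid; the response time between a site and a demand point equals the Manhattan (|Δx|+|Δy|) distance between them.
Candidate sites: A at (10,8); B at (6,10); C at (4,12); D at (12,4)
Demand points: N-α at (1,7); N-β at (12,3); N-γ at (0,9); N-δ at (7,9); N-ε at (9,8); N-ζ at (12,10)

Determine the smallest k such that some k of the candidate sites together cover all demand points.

Coverage sets (demand points within 8 of each site):
  A: {N-β, N-δ, N-ε, N-ζ}
  B: {N-α, N-γ, N-δ, N-ε, N-ζ}
  C: {N-α, N-γ, N-δ}
  D: {N-β, N-ε, N-ζ}
No single site covers all 6 demand points.
But {A, B} covers everything, so the minimum is 2.

2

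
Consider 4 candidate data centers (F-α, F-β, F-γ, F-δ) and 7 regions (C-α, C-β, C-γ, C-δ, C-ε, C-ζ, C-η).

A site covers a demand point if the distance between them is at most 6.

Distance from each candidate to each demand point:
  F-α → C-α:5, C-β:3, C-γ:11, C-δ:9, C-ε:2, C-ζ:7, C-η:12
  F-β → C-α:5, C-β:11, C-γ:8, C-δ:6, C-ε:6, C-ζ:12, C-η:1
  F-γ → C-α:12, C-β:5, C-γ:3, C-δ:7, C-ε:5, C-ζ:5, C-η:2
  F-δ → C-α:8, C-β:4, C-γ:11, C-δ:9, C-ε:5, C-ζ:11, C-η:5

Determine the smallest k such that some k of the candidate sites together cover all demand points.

Coverage sets (demand points within 6 of each site):
  F-α: {C-α, C-β, C-ε}
  F-β: {C-α, C-δ, C-ε, C-η}
  F-γ: {C-β, C-γ, C-ε, C-ζ, C-η}
  F-δ: {C-β, C-ε, C-η}
No single site covers all 7 demand points.
But {F-β, F-γ} covers everything, so the minimum is 2.

2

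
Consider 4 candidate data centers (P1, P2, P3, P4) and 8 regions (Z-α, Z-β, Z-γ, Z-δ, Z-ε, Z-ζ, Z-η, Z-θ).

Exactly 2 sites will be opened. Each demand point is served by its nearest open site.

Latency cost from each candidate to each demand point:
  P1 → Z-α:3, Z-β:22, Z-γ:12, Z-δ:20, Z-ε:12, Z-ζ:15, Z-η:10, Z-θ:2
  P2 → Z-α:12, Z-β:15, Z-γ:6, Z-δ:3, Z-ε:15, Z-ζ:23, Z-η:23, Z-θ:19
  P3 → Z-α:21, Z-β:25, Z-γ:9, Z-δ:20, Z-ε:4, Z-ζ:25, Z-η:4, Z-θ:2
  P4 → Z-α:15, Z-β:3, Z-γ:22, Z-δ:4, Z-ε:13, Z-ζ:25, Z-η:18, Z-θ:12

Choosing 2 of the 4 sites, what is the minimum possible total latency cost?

61

Open {P1, P4}.
  Z-α→P1 3, Z-β→P4 3, Z-γ→P1 12, Z-δ→P4 4, Z-ε→P1 12, Z-ζ→P1 15, Z-η→P1 10, Z-θ→P1 2  ⇒ total 61.
Compare {P1, P2}: total 66.
Compare {P3, P4}: total 66.
No size-2 selection does better; minimum is 61.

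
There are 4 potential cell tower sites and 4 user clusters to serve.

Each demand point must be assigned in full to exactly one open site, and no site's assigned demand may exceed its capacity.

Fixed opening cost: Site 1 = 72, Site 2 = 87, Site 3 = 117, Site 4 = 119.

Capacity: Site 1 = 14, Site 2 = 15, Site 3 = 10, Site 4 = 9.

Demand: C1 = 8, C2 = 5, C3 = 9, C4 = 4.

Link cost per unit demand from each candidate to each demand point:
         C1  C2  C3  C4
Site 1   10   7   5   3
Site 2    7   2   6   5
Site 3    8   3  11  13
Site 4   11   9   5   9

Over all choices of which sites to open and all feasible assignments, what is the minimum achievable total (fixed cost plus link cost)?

282

Open {Site 1, Site 2}; cheapest assignment that respects the capacities:
  Site 1 (cap 14, load 13): C3, C4 — cost 9×5 + 4×3 = 57
  Site 2 (cap 15, load 13): C1, C2 — cost 8×7 + 5×2 = 66
  Shipping 123, fixed 159 → total 282.
  Any other capacity-feasible assignment to {Site 1, Site 2} ships for at least 123.
Compare {Site 1, Site 2, Site 3}: its best feasible assignment gives total 399.
Compare {Site 1, Site 2, Site 4}: its best feasible assignment gives total 401.
Every other set of open sites that can feasibly serve all demand totals ≥ 399 even under its best assignment. Minimum: 282.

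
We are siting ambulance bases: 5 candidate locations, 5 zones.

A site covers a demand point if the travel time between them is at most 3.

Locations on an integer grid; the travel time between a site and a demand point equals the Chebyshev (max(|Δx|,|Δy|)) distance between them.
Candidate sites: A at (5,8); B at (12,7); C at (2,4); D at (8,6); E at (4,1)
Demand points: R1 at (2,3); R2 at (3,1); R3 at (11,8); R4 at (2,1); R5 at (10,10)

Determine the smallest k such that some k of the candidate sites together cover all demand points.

2

Coverage sets (demand points within 3 of each site):
  A: {}
  B: {R3, R5}
  C: {R1, R2, R4}
  D: {R3}
  E: {R1, R2, R4}
No single site covers all 5 demand points.
But {B, C} covers everything, so the minimum is 2.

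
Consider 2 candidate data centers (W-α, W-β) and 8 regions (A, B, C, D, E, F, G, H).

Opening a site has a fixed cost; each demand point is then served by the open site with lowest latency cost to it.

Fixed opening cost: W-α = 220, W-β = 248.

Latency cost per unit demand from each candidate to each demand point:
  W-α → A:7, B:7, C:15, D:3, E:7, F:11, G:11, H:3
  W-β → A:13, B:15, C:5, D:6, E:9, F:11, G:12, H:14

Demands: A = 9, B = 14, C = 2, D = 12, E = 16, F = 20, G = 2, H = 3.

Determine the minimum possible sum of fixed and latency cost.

810

Open {W-α}: assign each demand point to its cheapest open site.
  A→W-α 9×7=63, B→W-α 14×7=98, C→W-α 2×15=30, D→W-α 12×3=36, E→W-α 16×7=112, F→W-α 20×11=220, G→W-α 2×11=22, H→W-α 3×3=9
  latency cost 590, fixed 220 → total 810.
Compare {W-α, W-β}: latency cost 570 + fixed 468 = 1038.
Compare {W-β}: latency cost 839 + fixed 248 = 1087.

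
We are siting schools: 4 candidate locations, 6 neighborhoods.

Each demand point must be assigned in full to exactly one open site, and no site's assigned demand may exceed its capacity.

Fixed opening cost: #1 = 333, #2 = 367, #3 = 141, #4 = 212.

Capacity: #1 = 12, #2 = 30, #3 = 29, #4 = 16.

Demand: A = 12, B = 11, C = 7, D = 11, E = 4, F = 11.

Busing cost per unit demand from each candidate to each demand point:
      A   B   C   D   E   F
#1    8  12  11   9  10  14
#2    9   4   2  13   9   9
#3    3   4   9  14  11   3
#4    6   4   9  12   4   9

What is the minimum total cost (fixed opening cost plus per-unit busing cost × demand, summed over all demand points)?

822

Open {#2, #3}; cheapest assignment that respects the capacities:
  #2 (cap 30, load 29): B, C, D — cost 11×4 + 7×2 + 11×13 = 201
  #3 (cap 29, load 27): A, E, F — cost 12×3 + 4×11 + 11×3 = 113
  Shipping 314, fixed 508 → total 822.
  Any other capacity-feasible assignment to {#2, #3} ships for at least 314.
Compare {#2, #3, #4}: its best feasible assignment gives total 995.
Compare {#1, #3, #4}: its best feasible assignment gives total 1013.
Every other set of open sites that can feasibly serve all demand totals ≥ 995 even under its best assignment. Minimum: 822.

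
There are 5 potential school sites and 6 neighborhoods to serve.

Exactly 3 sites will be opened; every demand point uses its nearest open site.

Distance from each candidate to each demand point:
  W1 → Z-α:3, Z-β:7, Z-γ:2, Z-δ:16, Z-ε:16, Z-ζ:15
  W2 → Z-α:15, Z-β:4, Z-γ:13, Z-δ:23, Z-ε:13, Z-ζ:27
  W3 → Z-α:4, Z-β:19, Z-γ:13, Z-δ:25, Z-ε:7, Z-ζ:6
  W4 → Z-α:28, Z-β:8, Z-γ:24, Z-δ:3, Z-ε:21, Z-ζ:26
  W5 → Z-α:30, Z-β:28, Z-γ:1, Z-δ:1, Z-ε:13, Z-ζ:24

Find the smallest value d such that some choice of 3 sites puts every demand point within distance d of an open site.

7

Open {W1, W3, W4}.
  Farthest demand point is Z-β at distance 7 (to W1); all others are ≤ 7.
With {W1, W3, W5} the worst case is 7.
With {W2, W3, W5} the worst case is 7.
No size-3 selection achieves below 7.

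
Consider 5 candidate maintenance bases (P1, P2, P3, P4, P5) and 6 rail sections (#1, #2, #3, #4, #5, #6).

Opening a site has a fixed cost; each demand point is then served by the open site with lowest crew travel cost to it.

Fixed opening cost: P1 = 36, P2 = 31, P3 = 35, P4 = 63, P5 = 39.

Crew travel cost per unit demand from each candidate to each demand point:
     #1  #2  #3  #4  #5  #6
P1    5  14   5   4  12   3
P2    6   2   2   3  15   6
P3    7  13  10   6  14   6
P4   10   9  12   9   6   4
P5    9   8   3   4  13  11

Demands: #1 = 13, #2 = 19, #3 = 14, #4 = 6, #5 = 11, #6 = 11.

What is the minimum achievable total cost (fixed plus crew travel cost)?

Open {P2, P4}: assign each demand point to its cheapest open site.
  #1→P2 13×6=78, #2→P2 19×2=38, #3→P2 14×2=28, #4→P2 6×3=18, #5→P4 11×6=66, #6→P4 11×4=44
  crew travel cost 272, fixed 94 → total 366.
Compare {P1, P2, P4}: crew travel cost 248 + fixed 130 = 378.
Compare {P1, P2}: crew travel cost 314 + fixed 67 = 381.
Compare {P2, P3, P4}: crew travel cost 272 + fixed 129 = 401.
All other subsets cost ≥ 378. Minimum total cost: 366.

366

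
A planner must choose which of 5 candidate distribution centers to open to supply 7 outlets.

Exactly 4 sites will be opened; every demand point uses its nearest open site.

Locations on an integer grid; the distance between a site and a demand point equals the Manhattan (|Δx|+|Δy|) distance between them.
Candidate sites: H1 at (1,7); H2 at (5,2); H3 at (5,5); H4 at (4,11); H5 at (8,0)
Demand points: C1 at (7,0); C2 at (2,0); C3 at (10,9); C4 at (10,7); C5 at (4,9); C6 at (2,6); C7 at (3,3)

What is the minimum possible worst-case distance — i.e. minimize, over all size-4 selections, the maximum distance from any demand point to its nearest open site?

Open {H1, H2, H3, H4}.
  Farthest demand point is C3 at distance 8 (to H4); all others are ≤ 8.
With {H1, H3, H4, H5} the worst case is 8.
With {H2, H3, H4, H5} the worst case is 8.
No size-4 selection achieves below 8.

8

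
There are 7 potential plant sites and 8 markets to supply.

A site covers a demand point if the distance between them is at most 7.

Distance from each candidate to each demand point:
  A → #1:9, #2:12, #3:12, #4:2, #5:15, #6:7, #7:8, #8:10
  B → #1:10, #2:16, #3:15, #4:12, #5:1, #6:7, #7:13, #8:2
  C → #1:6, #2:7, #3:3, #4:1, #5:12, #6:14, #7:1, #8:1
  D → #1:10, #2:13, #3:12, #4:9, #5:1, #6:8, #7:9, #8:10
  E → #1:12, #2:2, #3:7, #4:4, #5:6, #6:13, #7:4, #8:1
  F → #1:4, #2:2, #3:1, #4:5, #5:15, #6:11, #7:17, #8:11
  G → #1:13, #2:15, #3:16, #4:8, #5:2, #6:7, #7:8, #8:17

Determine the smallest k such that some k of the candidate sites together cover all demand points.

Coverage sets (demand points within 7 of each site):
  A: {#4, #6}
  B: {#5, #6, #8}
  C: {#1, #2, #3, #4, #7, #8}
  D: {#5}
  E: {#2, #3, #4, #5, #7, #8}
  F: {#1, #2, #3, #4}
  G: {#5, #6}
No single site covers all 8 demand points.
But {B, C} covers everything, so the minimum is 2.

2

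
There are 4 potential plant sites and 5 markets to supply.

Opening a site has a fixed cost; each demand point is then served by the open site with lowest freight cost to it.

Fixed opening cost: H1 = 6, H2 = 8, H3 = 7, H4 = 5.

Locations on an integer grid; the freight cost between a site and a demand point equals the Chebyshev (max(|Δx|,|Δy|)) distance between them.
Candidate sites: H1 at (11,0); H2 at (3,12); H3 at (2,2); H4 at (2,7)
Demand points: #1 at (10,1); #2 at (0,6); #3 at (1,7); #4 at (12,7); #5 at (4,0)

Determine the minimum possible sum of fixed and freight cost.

29

Open {H1, H4}: assign each demand point to its cheapest open site.
  #1→H1 1, #2→H4 2, #3→H4 1, #4→H1 7, #5→H1 7
  freight cost 18, fixed 11 → total 29.
Compare {H1, H3, H4}: freight cost 13 + fixed 18 = 31.
Compare {H1, H3}: freight cost 19 + fixed 13 = 32.
Compare {H4}: freight cost 28 + fixed 5 = 33.
All other subsets cost ≥ 31. Minimum total cost: 29.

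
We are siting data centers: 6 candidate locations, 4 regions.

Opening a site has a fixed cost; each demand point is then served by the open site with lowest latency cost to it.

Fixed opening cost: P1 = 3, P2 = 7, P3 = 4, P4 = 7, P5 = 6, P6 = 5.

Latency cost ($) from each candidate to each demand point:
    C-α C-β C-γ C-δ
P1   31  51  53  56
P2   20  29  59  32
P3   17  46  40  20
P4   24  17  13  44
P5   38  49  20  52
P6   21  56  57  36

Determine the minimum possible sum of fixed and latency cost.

78

Open {P3, P4}: assign each demand point to its cheapest open site.
  C-α→P3 17, C-β→P4 17, C-γ→P4 13, C-δ→P3 20
  latency cost 67, fixed 11 → total 78.
Compare {P1, P3, P4}: latency cost 67 + fixed 14 = 81.
Compare {P3, P4, P6}: latency cost 67 + fixed 16 = 83.
Compare {P3, P4, P5}: latency cost 67 + fixed 17 = 84.
All other subsets cost ≥ 81. Minimum total cost: 78.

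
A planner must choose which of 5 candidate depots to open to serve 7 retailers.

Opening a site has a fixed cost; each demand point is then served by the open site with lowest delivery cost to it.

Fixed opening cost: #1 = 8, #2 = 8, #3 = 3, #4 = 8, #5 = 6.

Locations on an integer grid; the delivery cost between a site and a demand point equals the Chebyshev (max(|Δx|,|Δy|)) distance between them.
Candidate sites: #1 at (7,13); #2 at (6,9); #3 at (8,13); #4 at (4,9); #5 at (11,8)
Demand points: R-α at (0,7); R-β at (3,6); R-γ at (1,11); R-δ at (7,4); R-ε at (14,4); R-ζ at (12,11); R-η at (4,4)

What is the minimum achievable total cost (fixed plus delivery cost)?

40

Open {#4, #5}: assign each demand point to its cheapest open site.
  R-α→#4 4, R-β→#4 3, R-γ→#4 3, R-δ→#5 4, R-ε→#5 4, R-ζ→#5 3, R-η→#4 5
  delivery cost 26, fixed 14 → total 40.
Compare {#3, #4, #5}: delivery cost 26 + fixed 17 = 43.
Compare {#2, #5}: delivery cost 30 + fixed 14 = 44.
Compare {#3, #4}: delivery cost 33 + fixed 11 = 44.
All other subsets cost ≥ 43. Minimum total cost: 40.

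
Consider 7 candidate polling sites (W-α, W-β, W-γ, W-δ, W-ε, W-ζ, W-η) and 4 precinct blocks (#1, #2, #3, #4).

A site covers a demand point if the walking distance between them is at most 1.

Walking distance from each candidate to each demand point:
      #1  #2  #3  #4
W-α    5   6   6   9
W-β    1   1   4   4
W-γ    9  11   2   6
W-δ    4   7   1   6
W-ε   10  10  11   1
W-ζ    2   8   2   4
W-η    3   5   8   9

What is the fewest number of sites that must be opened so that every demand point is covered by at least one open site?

Coverage sets (demand points within 1 of each site):
  W-α: {}
  W-β: {#1, #2}
  W-γ: {}
  W-δ: {#3}
  W-ε: {#4}
  W-ζ: {}
  W-η: {}
No 2 sites suffice: every size-2 union leaves at least one demand point uncovered.
But {W-β, W-δ, W-ε} covers everything, so the minimum is 3.

3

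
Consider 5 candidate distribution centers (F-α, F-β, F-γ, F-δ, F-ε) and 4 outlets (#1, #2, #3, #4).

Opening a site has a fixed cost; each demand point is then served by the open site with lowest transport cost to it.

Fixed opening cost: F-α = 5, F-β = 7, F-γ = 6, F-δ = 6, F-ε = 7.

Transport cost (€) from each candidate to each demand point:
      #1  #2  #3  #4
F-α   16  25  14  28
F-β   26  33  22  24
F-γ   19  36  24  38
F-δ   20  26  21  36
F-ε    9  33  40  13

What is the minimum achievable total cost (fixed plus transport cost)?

73

Open {F-α, F-ε}: assign each demand point to its cheapest open site.
  #1→F-ε 9, #2→F-α 25, #3→F-α 14, #4→F-ε 13
  transport cost 61, fixed 12 → total 73.
Compare {F-α, F-γ, F-ε}: transport cost 61 + fixed 18 = 79.
Compare {F-α, F-δ, F-ε}: transport cost 61 + fixed 18 = 79.
Compare {F-α, F-β, F-ε}: transport cost 61 + fixed 19 = 80.
All other subsets cost ≥ 79. Minimum total cost: 73.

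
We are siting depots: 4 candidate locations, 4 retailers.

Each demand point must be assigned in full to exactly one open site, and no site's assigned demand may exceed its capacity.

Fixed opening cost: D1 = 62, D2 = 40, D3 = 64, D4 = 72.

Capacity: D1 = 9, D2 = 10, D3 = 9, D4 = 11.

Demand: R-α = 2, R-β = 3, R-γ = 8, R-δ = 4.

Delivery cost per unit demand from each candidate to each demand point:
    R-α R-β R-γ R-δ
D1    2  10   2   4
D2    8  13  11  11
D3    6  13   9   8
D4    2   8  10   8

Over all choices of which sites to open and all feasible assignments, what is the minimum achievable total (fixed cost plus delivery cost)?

Open {D1, D4}; cheapest assignment that respects the capacities:
  D1 (cap 9, load 8): R-γ — cost 8×2 = 16
  D4 (cap 11, load 9): R-α, R-β, R-δ — cost 2×2 + 3×8 + 4×8 = 60
  Shipping 76, fixed 134 → total 210.
  Any other capacity-feasible assignment to {D1, D4} ships for at least 76.
Compare {D1, D2}: its best feasible assignment gives total 217.
Compare {D1, D3}: its best feasible assignment gives total 225.
Every other set of open sites that can feasibly serve all demand totals ≥ 217 even under its best assignment. Minimum: 210.

210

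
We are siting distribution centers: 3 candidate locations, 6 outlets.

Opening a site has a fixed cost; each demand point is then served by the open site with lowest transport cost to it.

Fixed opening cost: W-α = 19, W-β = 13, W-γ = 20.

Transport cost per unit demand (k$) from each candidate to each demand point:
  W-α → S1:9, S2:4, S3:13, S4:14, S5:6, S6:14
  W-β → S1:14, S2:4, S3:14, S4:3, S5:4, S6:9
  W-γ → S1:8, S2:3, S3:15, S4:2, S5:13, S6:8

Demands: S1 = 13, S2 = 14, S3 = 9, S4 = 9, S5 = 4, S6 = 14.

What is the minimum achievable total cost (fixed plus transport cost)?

Open {W-β, W-γ}: assign each demand point to its cheapest open site.
  S1→W-γ 13×8=104, S2→W-γ 14×3=42, S3→W-β 9×14=126, S4→W-γ 9×2=18, S5→W-β 4×4=16, S6→W-γ 14×8=112
  transport cost 418, fixed 33 → total 451.
Compare {W-α, W-γ}: transport cost 417 + fixed 39 = 456.
Compare {W-α, W-β, W-γ}: transport cost 409 + fixed 52 = 461.
Compare {W-γ}: transport cost 463 + fixed 20 = 483.
All other subsets cost ≥ 456. Minimum total cost: 451.

451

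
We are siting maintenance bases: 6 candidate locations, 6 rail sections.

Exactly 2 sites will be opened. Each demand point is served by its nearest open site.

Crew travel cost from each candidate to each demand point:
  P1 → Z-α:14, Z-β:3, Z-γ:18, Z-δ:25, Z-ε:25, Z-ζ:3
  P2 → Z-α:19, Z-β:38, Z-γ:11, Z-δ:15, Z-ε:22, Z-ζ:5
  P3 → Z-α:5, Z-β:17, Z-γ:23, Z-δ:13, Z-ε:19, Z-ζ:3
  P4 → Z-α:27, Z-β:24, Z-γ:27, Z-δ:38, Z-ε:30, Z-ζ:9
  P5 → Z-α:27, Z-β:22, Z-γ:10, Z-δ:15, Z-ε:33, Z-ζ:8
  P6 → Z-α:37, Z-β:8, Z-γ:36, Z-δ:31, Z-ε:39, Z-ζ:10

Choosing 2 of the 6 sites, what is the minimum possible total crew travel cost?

Open {P1, P3}.
  Z-α→P3 5, Z-β→P1 3, Z-γ→P1 18, Z-δ→P3 13, Z-ε→P3 19, Z-ζ→P1 3  ⇒ total 61.
Compare {P3, P5}: total 67.
Compare {P1, P2}: total 68.
No size-2 selection does better; minimum is 61.

61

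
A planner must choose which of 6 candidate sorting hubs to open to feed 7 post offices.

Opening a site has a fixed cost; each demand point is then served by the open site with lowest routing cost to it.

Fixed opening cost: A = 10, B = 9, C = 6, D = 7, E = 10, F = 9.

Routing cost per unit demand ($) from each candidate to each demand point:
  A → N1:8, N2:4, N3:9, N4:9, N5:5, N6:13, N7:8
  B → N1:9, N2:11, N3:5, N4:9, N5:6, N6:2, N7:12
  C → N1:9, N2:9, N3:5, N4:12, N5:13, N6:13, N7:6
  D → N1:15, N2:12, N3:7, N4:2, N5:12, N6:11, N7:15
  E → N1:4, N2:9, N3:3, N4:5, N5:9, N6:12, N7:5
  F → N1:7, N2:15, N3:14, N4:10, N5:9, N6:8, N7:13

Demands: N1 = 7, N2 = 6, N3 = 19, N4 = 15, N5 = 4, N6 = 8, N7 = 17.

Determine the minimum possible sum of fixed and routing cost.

296

Open {A, B, D, E}: assign each demand point to its cheapest open site.
  N1→E 7×4=28, N2→A 6×4=24, N3→E 19×3=57, N4→D 15×2=30, N5→A 4×5=20, N6→B 8×2=16, N7→E 17×5=85
  routing cost 260, fixed 36 → total 296.
Compare {A, B, C, D, E}: routing cost 260 + fixed 42 = 302.
Compare {A, B, D, E, F}: routing cost 260 + fixed 45 = 305.
Compare {A, B, C, D, E, F}: routing cost 260 + fixed 51 = 311.
All other subsets cost ≥ 302. Minimum total cost: 296.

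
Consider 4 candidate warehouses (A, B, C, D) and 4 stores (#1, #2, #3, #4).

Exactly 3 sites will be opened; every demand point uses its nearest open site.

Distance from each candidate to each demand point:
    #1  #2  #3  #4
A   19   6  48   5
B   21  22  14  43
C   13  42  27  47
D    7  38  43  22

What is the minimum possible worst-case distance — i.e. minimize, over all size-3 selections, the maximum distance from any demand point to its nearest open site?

14

Open {A, B, C}.
  Farthest demand point is #3 at distance 14 (to B); all others are ≤ 14.
With {A, B, D} the worst case is 14.
With {B, C, D} the worst case is 22.
No size-3 selection achieves below 14.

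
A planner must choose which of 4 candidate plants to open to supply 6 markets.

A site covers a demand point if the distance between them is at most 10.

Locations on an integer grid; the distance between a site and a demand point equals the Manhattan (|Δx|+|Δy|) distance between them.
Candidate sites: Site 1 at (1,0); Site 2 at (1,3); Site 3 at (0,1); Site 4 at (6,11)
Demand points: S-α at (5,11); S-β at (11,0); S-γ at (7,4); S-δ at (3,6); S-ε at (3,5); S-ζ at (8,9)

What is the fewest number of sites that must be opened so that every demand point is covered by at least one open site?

Coverage sets (demand points within 10 of each site):
  Site 1: {S-β, S-γ, S-δ, S-ε}
  Site 2: {S-γ, S-δ, S-ε}
  Site 3: {S-γ, S-δ, S-ε}
  Site 4: {S-α, S-γ, S-δ, S-ε, S-ζ}
No single site covers all 6 demand points.
But {Site 1, Site 4} covers everything, so the minimum is 2.

2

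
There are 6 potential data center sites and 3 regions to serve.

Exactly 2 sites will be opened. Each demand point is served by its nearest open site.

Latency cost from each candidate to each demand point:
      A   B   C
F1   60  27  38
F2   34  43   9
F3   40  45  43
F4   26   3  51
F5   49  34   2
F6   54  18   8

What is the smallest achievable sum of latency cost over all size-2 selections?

Open {F4, F5}.
  A→F4 26, B→F4 3, C→F5 2  ⇒ total 31.
Compare {F4, F6}: total 37.
Compare {F2, F4}: total 38.
No size-2 selection does better; minimum is 31.

31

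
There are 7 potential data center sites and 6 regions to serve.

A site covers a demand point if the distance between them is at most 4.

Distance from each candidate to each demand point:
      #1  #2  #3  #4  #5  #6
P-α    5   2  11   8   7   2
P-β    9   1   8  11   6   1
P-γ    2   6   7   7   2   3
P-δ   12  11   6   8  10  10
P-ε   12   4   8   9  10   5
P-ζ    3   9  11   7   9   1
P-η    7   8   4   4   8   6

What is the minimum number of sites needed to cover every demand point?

3

Coverage sets (demand points within 4 of each site):
  P-α: {#2, #6}
  P-β: {#2, #6}
  P-γ: {#1, #5, #6}
  P-δ: {}
  P-ε: {#2}
  P-ζ: {#1, #6}
  P-η: {#3, #4}
No 2 sites suffice: every size-2 union leaves at least one demand point uncovered.
But {P-α, P-γ, P-η} covers everything, so the minimum is 3.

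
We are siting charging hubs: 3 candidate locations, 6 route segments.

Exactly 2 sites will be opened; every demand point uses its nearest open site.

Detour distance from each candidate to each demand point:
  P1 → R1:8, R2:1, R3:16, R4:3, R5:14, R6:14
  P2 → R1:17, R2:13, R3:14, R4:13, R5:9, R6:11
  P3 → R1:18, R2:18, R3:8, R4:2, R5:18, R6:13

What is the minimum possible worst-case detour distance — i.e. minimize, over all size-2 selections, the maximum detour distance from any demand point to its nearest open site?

14

Open {P1, P2}.
  Farthest demand point is R3 at detour distance 14 (to P2); all others are ≤ 14.
With {P1, P3} the worst case is 14.
With {P2, P3} the worst case is 17.
No size-2 selection achieves below 14.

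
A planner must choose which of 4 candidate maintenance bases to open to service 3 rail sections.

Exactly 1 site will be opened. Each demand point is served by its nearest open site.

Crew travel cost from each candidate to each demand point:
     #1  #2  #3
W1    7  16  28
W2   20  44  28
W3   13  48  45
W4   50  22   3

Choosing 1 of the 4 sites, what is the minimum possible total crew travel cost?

Open {W1}.
  #1→W1 7, #2→W1 16, #3→W1 28  ⇒ total 51.
Compare {W4}: total 75.
Compare {W2}: total 92.
No size-1 selection does better; minimum is 51.

51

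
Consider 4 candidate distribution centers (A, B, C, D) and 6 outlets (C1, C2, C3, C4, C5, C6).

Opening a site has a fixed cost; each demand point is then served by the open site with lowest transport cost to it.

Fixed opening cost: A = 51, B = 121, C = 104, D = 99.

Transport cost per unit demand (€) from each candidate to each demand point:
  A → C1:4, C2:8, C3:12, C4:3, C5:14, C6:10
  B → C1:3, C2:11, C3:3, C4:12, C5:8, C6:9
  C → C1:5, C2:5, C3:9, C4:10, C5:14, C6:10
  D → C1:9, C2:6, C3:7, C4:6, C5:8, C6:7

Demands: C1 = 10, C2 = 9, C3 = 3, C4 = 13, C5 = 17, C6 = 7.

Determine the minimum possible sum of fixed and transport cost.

Open {A, D}: assign each demand point to its cheapest open site.
  C1→A 10×4=40, C2→D 9×6=54, C3→D 3×7=21, C4→A 13×3=39, C5→D 17×8=136, C6→D 7×7=49
  transport cost 339, fixed 150 → total 489.
Compare {A, B}: transport cost 349 + fixed 172 = 521.
Compare {D}: transport cost 428 + fixed 99 = 527.
Compare {A}: transport cost 495 + fixed 51 = 546.
All other subsets cost ≥ 521. Minimum total cost: 489.

489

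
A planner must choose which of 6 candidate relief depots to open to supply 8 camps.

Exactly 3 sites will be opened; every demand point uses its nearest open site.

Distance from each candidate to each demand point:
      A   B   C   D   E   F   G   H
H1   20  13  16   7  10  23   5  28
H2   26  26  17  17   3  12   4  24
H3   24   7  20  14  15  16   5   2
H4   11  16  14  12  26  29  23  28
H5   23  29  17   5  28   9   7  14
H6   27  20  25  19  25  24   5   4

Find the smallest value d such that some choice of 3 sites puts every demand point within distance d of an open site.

14

Open {H1, H4, H5}.
  Farthest demand point is C at distance 14 (to H4); all others are ≤ 14.
With {H2, H3, H4} the worst case is 14.
With {H3, H4, H5} the worst case is 15.
No size-3 selection achieves below 14.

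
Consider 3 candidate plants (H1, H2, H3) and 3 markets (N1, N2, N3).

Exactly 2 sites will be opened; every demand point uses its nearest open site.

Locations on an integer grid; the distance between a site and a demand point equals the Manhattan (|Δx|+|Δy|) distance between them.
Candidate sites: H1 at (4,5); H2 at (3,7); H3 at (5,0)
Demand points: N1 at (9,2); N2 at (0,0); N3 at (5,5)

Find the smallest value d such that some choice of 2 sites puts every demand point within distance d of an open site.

Open {H1, H3}.
  Farthest demand point is N1 at distance 6 (to H3); all others are ≤ 6.
With {H2, H3} the worst case is 6.
With {H1, H2} the worst case is 9.
No size-2 selection achieves below 6.

6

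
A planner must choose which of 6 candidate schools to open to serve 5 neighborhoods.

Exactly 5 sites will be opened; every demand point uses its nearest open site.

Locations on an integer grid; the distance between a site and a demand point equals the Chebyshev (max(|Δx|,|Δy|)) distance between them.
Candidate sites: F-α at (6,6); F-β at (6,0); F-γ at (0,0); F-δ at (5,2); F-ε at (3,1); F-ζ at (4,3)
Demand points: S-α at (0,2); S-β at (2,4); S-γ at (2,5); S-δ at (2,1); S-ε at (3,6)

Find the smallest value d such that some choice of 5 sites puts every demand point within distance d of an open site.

Open {F-α, F-β, F-γ, F-δ, F-ε}.
  Farthest demand point is S-β at distance 3 (to F-δ); all others are ≤ 3.
With {F-α, F-β, F-γ, F-δ, F-ζ} the worst case is 3.
With {F-α, F-β, F-γ, F-ε, F-ζ} the worst case is 3.
No size-5 selection achieves below 3.

3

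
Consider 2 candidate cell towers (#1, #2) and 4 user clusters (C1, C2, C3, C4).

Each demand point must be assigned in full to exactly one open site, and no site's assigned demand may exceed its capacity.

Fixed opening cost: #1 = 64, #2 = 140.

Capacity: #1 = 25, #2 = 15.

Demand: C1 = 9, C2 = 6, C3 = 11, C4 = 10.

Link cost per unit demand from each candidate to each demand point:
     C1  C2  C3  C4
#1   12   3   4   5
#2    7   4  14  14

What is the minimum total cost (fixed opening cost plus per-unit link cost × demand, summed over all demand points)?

385

Open {#1, #2}; cheapest assignment that respects the capacities:
  #1 (cap 25, load 21): C3, C4 — cost 11×4 + 10×5 = 94
  #2 (cap 15, load 15): C1, C2 — cost 9×7 + 6×4 = 87
  Shipping 181, fixed 204 → total 385.
  Any other capacity-feasible assignment to {#1, #2} ships for at least 181.
Total demand is 36 and no other set of sites has combined capacity ≥ 36, so {#1, #2} is the only feasible choice of open sites. Minimum: 385.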